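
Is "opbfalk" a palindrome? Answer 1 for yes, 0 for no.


Input: opbfalk
Reversed: klafbpo
  Compare pos 0 ('o') with pos 6 ('k'): MISMATCH
  Compare pos 1 ('p') with pos 5 ('l'): MISMATCH
  Compare pos 2 ('b') with pos 4 ('a'): MISMATCH
Result: not a palindrome

0


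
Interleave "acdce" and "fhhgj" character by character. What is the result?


Interleaving "acdce" and "fhhgj":
  Position 0: 'a' from first, 'f' from second => "af"
  Position 1: 'c' from first, 'h' from second => "ch"
  Position 2: 'd' from first, 'h' from second => "dh"
  Position 3: 'c' from first, 'g' from second => "cg"
  Position 4: 'e' from first, 'j' from second => "ej"
Result: afchdhcgej

afchdhcgej


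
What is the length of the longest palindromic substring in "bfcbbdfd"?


Input: "bfcbbdfd"
Checking substrings for palindromes:
  [5:8] "dfd" (len 3) => palindrome
  [3:5] "bb" (len 2) => palindrome
Longest palindromic substring: "dfd" with length 3

3


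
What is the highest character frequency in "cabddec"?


Input: cabddec
Character counts:
  'a': 1
  'b': 1
  'c': 2
  'd': 2
  'e': 1
Maximum frequency: 2

2


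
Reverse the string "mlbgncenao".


Input: mlbgncenao
Reading characters right to left:
  Position 9: 'o'
  Position 8: 'a'
  Position 7: 'n'
  Position 6: 'e'
  Position 5: 'c'
  Position 4: 'n'
  Position 3: 'g'
  Position 2: 'b'
  Position 1: 'l'
  Position 0: 'm'
Reversed: oanecngblm

oanecngblm


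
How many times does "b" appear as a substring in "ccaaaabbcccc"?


Searching for "b" in "ccaaaabbcccc"
Scanning each position:
  Position 0: "c" => no
  Position 1: "c" => no
  Position 2: "a" => no
  Position 3: "a" => no
  Position 4: "a" => no
  Position 5: "a" => no
  Position 6: "b" => MATCH
  Position 7: "b" => MATCH
  Position 8: "c" => no
  Position 9: "c" => no
  Position 10: "c" => no
  Position 11: "c" => no
Total occurrences: 2

2


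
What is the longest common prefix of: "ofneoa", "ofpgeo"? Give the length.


Words: ofneoa, ofpgeo
  Position 0: all 'o' => match
  Position 1: all 'f' => match
  Position 2: ('n', 'p') => mismatch, stop
LCP = "of" (length 2)

2


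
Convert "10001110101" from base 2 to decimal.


Input: "10001110101" in base 2
Positional expansion:
  Digit '1' (value 1) x 2^10 = 1024
  Digit '0' (value 0) x 2^9 = 0
  Digit '0' (value 0) x 2^8 = 0
  Digit '0' (value 0) x 2^7 = 0
  Digit '1' (value 1) x 2^6 = 64
  Digit '1' (value 1) x 2^5 = 32
  Digit '1' (value 1) x 2^4 = 16
  Digit '0' (value 0) x 2^3 = 0
  Digit '1' (value 1) x 2^2 = 4
  Digit '0' (value 0) x 2^1 = 0
  Digit '1' (value 1) x 2^0 = 1
Sum = 1141

1141


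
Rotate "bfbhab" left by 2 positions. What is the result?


Input: "bfbhab", rotate left by 2
First 2 characters: "bf"
Remaining characters: "bhab"
Concatenate remaining + first: "bhab" + "bf" = "bhabbf"

bhabbf


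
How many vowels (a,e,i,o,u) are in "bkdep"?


Input: bkdep
Checking each character:
  'b' at position 0: consonant
  'k' at position 1: consonant
  'd' at position 2: consonant
  'e' at position 3: vowel (running total: 1)
  'p' at position 4: consonant
Total vowels: 1

1


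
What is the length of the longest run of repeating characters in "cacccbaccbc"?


Input: "cacccbaccbc"
Scanning for longest run:
  Position 1 ('a'): new char, reset run to 1
  Position 2 ('c'): new char, reset run to 1
  Position 3 ('c'): continues run of 'c', length=2
  Position 4 ('c'): continues run of 'c', length=3
  Position 5 ('b'): new char, reset run to 1
  Position 6 ('a'): new char, reset run to 1
  Position 7 ('c'): new char, reset run to 1
  Position 8 ('c'): continues run of 'c', length=2
  Position 9 ('b'): new char, reset run to 1
  Position 10 ('c'): new char, reset run to 1
Longest run: 'c' with length 3

3


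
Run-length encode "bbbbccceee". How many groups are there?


Input: bbbbccceee
Scanning for consecutive runs:
  Group 1: 'b' x 4 (positions 0-3)
  Group 2: 'c' x 3 (positions 4-6)
  Group 3: 'e' x 3 (positions 7-9)
Total groups: 3

3


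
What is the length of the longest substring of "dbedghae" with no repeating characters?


Input: "dbedghae"
Sliding window (track last position of each char):
  Position 0 ('d'): window [0,0] length 1 -- new best
  Position 1 ('b'): window [0,1] length 2 -- new best
  Position 2 ('e'): window [0,2] length 3 -- new best
  Position 3 ('d'): repeat (last at 0), move window start to 1
  Position 3 ('d'): window [1,3] length 3
  Position 4 ('g'): window [1,4] length 4 -- new best
  Position 5 ('h'): window [1,5] length 5 -- new best
  Position 6 ('a'): window [1,6] length 6 -- new best
  Position 7 ('e'): repeat (last at 2), move window start to 3
  Position 7 ('e'): window [3,7] length 5
Longest substring with no repeats: "bedgha" with length 6

6


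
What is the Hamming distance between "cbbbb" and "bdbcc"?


Comparing "cbbbb" and "bdbcc" position by position:
  Position 0: 'c' vs 'b' => differ
  Position 1: 'b' vs 'd' => differ
  Position 2: 'b' vs 'b' => same
  Position 3: 'b' vs 'c' => differ
  Position 4: 'b' vs 'c' => differ
Total differences (Hamming distance): 4

4


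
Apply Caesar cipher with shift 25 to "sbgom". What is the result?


Caesar cipher: shift "sbgom" by 25
  's' (pos 18) + 25 = pos 17 = 'r'
  'b' (pos 1) + 25 = pos 0 = 'a'
  'g' (pos 6) + 25 = pos 5 = 'f'
  'o' (pos 14) + 25 = pos 13 = 'n'
  'm' (pos 12) + 25 = pos 11 = 'l'
Result: rafnl

rafnl


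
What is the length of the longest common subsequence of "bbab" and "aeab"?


LCS of "bbab" and "aeab"
DP table:
           a    e    a    b
      0    0    0    0    0
  b   0    0    0    0    1
  b   0    0    0    0    1
  a   0    1    1    1    1
  b   0    1    1    1    2
LCS length = dp[4][4] = 2

2


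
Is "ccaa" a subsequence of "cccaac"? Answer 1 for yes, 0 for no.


Check if "ccaa" is a subsequence of "cccaac"
Greedy scan:
  Position 0 ('c'): matches sub[0] = 'c'
  Position 1 ('c'): matches sub[1] = 'c'
  Position 2 ('c'): no match needed
  Position 3 ('a'): matches sub[2] = 'a'
  Position 4 ('a'): matches sub[3] = 'a'
  Position 5 ('c'): no match needed
All 4 characters matched => is a subsequence

1


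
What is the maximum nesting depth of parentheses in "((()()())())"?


Input: "((()()())())"
Tracking depth:
  Position 0 '(': depth becomes 1
  Position 1 '(': depth becomes 2
  Position 2 '(': depth becomes 3
  Position 3 ')': depth becomes 2
  Position 4 '(': depth becomes 3
  Position 5 ')': depth becomes 2
  Position 6 '(': depth becomes 3
  Position 7 ')': depth becomes 2
  Position 8 ')': depth becomes 1
  Position 9 '(': depth becomes 2
  Position 10 ')': depth becomes 1
  Position 11 ')': depth becomes 0
Maximum depth reached: 3

3


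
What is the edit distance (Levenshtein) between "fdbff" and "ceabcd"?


Computing edit distance: "fdbff" -> "ceabcd"
DP table:
           c    e    a    b    c    d
      0    1    2    3    4    5    6
  f   1    1    2    3    4    5    6
  d   2    2    2    3    4    5    5
  b   3    3    3    3    3    4    5
  f   4    4    4    4    4    4    5
  f   5    5    5    5    5    5    5
Edit distance = dp[5][6] = 5

5


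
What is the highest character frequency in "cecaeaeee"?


Input: cecaeaeee
Character counts:
  'a': 2
  'c': 2
  'e': 5
Maximum frequency: 5

5


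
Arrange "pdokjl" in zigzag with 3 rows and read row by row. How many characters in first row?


Zigzag "pdokjl" into 3 rows:
Placing characters:
  'p' => row 0
  'd' => row 1
  'o' => row 2
  'k' => row 1
  'j' => row 0
  'l' => row 1
Rows:
  Row 0: "pj"
  Row 1: "dkl"
  Row 2: "o"
First row length: 2

2


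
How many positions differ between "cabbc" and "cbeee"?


Comparing "cabbc" and "cbeee" position by position:
  Position 0: 'c' vs 'c' => same
  Position 1: 'a' vs 'b' => DIFFER
  Position 2: 'b' vs 'e' => DIFFER
  Position 3: 'b' vs 'e' => DIFFER
  Position 4: 'c' vs 'e' => DIFFER
Positions that differ: 4

4


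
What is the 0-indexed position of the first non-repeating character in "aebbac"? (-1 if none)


Input: aebbac
Character frequencies:
  'a': 2
  'b': 2
  'c': 1
  'e': 1
Scanning left to right for freq == 1:
  Position 0 ('a'): freq=2, skip
  Position 1 ('e'): unique! => answer = 1

1


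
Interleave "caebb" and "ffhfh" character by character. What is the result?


Interleaving "caebb" and "ffhfh":
  Position 0: 'c' from first, 'f' from second => "cf"
  Position 1: 'a' from first, 'f' from second => "af"
  Position 2: 'e' from first, 'h' from second => "eh"
  Position 3: 'b' from first, 'f' from second => "bf"
  Position 4: 'b' from first, 'h' from second => "bh"
Result: cfafehbfbh

cfafehbfbh


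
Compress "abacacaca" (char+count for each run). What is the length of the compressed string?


Input: abacacaca
Runs:
  'a' x 1 => "a1"
  'b' x 1 => "b1"
  'a' x 1 => "a1"
  'c' x 1 => "c1"
  'a' x 1 => "a1"
  'c' x 1 => "c1"
  'a' x 1 => "a1"
  'c' x 1 => "c1"
  'a' x 1 => "a1"
Compressed: "a1b1a1c1a1c1a1c1a1"
Compressed length: 18

18


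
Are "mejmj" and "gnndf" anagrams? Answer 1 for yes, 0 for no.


Strings: "mejmj", "gnndf"
Sorted first:  ejjmm
Sorted second: dfgnn
Differ at position 0: 'e' vs 'd' => not anagrams

0


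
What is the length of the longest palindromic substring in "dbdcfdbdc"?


Input: "dbdcfdbdc"
Checking substrings for palindromes:
  [0:3] "dbd" (len 3) => palindrome
  [5:8] "dbd" (len 3) => palindrome
Longest palindromic substring: "dbd" with length 3

3


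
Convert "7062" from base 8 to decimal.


Input: "7062" in base 8
Positional expansion:
  Digit '7' (value 7) x 8^3 = 3584
  Digit '0' (value 0) x 8^2 = 0
  Digit '6' (value 6) x 8^1 = 48
  Digit '2' (value 2) x 8^0 = 2
Sum = 3634

3634


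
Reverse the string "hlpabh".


Input: hlpabh
Reading characters right to left:
  Position 5: 'h'
  Position 4: 'b'
  Position 3: 'a'
  Position 2: 'p'
  Position 1: 'l'
  Position 0: 'h'
Reversed: hbaplh

hbaplh


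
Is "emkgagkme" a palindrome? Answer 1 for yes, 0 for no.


Input: emkgagkme
Reversed: emkgagkme
  Compare pos 0 ('e') with pos 8 ('e'): match
  Compare pos 1 ('m') with pos 7 ('m'): match
  Compare pos 2 ('k') with pos 6 ('k'): match
  Compare pos 3 ('g') with pos 5 ('g'): match
Result: palindrome

1


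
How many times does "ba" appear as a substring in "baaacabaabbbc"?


Searching for "ba" in "baaacabaabbbc"
Scanning each position:
  Position 0: "ba" => MATCH
  Position 1: "aa" => no
  Position 2: "aa" => no
  Position 3: "ac" => no
  Position 4: "ca" => no
  Position 5: "ab" => no
  Position 6: "ba" => MATCH
  Position 7: "aa" => no
  Position 8: "ab" => no
  Position 9: "bb" => no
  Position 10: "bb" => no
  Position 11: "bc" => no
Total occurrences: 2

2


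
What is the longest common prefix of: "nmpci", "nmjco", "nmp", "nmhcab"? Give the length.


Words: nmpci, nmjco, nmp, nmhcab
  Position 0: all 'n' => match
  Position 1: all 'm' => match
  Position 2: ('p', 'j', 'p', 'h') => mismatch, stop
LCP = "nm" (length 2)

2


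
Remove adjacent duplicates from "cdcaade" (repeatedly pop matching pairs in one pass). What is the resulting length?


Input: cdcaade
Stack-based adjacent duplicate removal:
  Read 'c': push. Stack: c
  Read 'd': push. Stack: cd
  Read 'c': push. Stack: cdc
  Read 'a': push. Stack: cdca
  Read 'a': matches stack top 'a' => pop. Stack: cdc
  Read 'd': push. Stack: cdcd
  Read 'e': push. Stack: cdcde
Final stack: "cdcde" (length 5)

5


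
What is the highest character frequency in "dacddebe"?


Input: dacddebe
Character counts:
  'a': 1
  'b': 1
  'c': 1
  'd': 3
  'e': 2
Maximum frequency: 3

3


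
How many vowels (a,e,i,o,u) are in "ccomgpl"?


Input: ccomgpl
Checking each character:
  'c' at position 0: consonant
  'c' at position 1: consonant
  'o' at position 2: vowel (running total: 1)
  'm' at position 3: consonant
  'g' at position 4: consonant
  'p' at position 5: consonant
  'l' at position 6: consonant
Total vowels: 1

1


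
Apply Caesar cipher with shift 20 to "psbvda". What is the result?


Caesar cipher: shift "psbvda" by 20
  'p' (pos 15) + 20 = pos 9 = 'j'
  's' (pos 18) + 20 = pos 12 = 'm'
  'b' (pos 1) + 20 = pos 21 = 'v'
  'v' (pos 21) + 20 = pos 15 = 'p'
  'd' (pos 3) + 20 = pos 23 = 'x'
  'a' (pos 0) + 20 = pos 20 = 'u'
Result: jmvpxu

jmvpxu


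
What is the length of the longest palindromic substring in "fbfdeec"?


Input: "fbfdeec"
Checking substrings for palindromes:
  [0:3] "fbf" (len 3) => palindrome
  [4:6] "ee" (len 2) => palindrome
Longest palindromic substring: "fbf" with length 3

3


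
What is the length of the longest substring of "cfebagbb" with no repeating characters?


Input: "cfebagbb"
Sliding window (track last position of each char):
  Position 0 ('c'): window [0,0] length 1 -- new best
  Position 1 ('f'): window [0,1] length 2 -- new best
  Position 2 ('e'): window [0,2] length 3 -- new best
  Position 3 ('b'): window [0,3] length 4 -- new best
  Position 4 ('a'): window [0,4] length 5 -- new best
  Position 5 ('g'): window [0,5] length 6 -- new best
  Position 6 ('b'): repeat (last at 3), move window start to 4
  Position 6 ('b'): window [4,6] length 3
  Position 7 ('b'): repeat (last at 6), move window start to 7
  Position 7 ('b'): window [7,7] length 1
Longest substring with no repeats: "cfebag" with length 6

6


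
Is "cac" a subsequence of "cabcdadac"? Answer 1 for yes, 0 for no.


Check if "cac" is a subsequence of "cabcdadac"
Greedy scan:
  Position 0 ('c'): matches sub[0] = 'c'
  Position 1 ('a'): matches sub[1] = 'a'
  Position 2 ('b'): no match needed
  Position 3 ('c'): matches sub[2] = 'c'
  Position 4 ('d'): no match needed
  Position 5 ('a'): no match needed
  Position 6 ('d'): no match needed
  Position 7 ('a'): no match needed
  Position 8 ('c'): no match needed
All 3 characters matched => is a subsequence

1


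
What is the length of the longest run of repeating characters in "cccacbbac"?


Input: "cccacbbac"
Scanning for longest run:
  Position 1 ('c'): continues run of 'c', length=2
  Position 2 ('c'): continues run of 'c', length=3
  Position 3 ('a'): new char, reset run to 1
  Position 4 ('c'): new char, reset run to 1
  Position 5 ('b'): new char, reset run to 1
  Position 6 ('b'): continues run of 'b', length=2
  Position 7 ('a'): new char, reset run to 1
  Position 8 ('c'): new char, reset run to 1
Longest run: 'c' with length 3

3


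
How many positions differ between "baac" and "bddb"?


Comparing "baac" and "bddb" position by position:
  Position 0: 'b' vs 'b' => same
  Position 1: 'a' vs 'd' => DIFFER
  Position 2: 'a' vs 'd' => DIFFER
  Position 3: 'c' vs 'b' => DIFFER
Positions that differ: 3

3


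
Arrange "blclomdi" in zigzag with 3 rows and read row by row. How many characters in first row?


Zigzag "blclomdi" into 3 rows:
Placing characters:
  'b' => row 0
  'l' => row 1
  'c' => row 2
  'l' => row 1
  'o' => row 0
  'm' => row 1
  'd' => row 2
  'i' => row 1
Rows:
  Row 0: "bo"
  Row 1: "llmi"
  Row 2: "cd"
First row length: 2

2


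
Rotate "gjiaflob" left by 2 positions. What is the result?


Input: "gjiaflob", rotate left by 2
First 2 characters: "gj"
Remaining characters: "iaflob"
Concatenate remaining + first: "iaflob" + "gj" = "iaflobgj"

iaflobgj


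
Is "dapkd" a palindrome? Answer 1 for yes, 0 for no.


Input: dapkd
Reversed: dkpad
  Compare pos 0 ('d') with pos 4 ('d'): match
  Compare pos 1 ('a') with pos 3 ('k'): MISMATCH
Result: not a palindrome

0


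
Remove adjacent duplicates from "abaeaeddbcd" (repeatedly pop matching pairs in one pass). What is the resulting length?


Input: abaeaeddbcd
Stack-based adjacent duplicate removal:
  Read 'a': push. Stack: a
  Read 'b': push. Stack: ab
  Read 'a': push. Stack: aba
  Read 'e': push. Stack: abae
  Read 'a': push. Stack: abaea
  Read 'e': push. Stack: abaeae
  Read 'd': push. Stack: abaeaed
  Read 'd': matches stack top 'd' => pop. Stack: abaeae
  Read 'b': push. Stack: abaeaeb
  Read 'c': push. Stack: abaeaebc
  Read 'd': push. Stack: abaeaebcd
Final stack: "abaeaebcd" (length 9)

9


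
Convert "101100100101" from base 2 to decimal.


Input: "101100100101" in base 2
Positional expansion:
  Digit '1' (value 1) x 2^11 = 2048
  Digit '0' (value 0) x 2^10 = 0
  Digit '1' (value 1) x 2^9 = 512
  Digit '1' (value 1) x 2^8 = 256
  Digit '0' (value 0) x 2^7 = 0
  Digit '0' (value 0) x 2^6 = 0
  Digit '1' (value 1) x 2^5 = 32
  Digit '0' (value 0) x 2^4 = 0
  Digit '0' (value 0) x 2^3 = 0
  Digit '1' (value 1) x 2^2 = 4
  Digit '0' (value 0) x 2^1 = 0
  Digit '1' (value 1) x 2^0 = 1
Sum = 2853

2853


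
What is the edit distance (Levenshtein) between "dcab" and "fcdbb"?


Computing edit distance: "dcab" -> "fcdbb"
DP table:
           f    c    d    b    b
      0    1    2    3    4    5
  d   1    1    2    2    3    4
  c   2    2    1    2    3    4
  a   3    3    2    2    3    4
  b   4    4    3    3    2    3
Edit distance = dp[4][5] = 3

3


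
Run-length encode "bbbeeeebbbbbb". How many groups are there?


Input: bbbeeeebbbbbb
Scanning for consecutive runs:
  Group 1: 'b' x 3 (positions 0-2)
  Group 2: 'e' x 4 (positions 3-6)
  Group 3: 'b' x 6 (positions 7-12)
Total groups: 3

3


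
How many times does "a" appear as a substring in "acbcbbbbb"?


Searching for "a" in "acbcbbbbb"
Scanning each position:
  Position 0: "a" => MATCH
  Position 1: "c" => no
  Position 2: "b" => no
  Position 3: "c" => no
  Position 4: "b" => no
  Position 5: "b" => no
  Position 6: "b" => no
  Position 7: "b" => no
  Position 8: "b" => no
Total occurrences: 1

1


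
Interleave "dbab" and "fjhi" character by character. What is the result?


Interleaving "dbab" and "fjhi":
  Position 0: 'd' from first, 'f' from second => "df"
  Position 1: 'b' from first, 'j' from second => "bj"
  Position 2: 'a' from first, 'h' from second => "ah"
  Position 3: 'b' from first, 'i' from second => "bi"
Result: dfbjahbi

dfbjahbi


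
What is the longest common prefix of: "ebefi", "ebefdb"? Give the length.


Words: ebefi, ebefdb
  Position 0: all 'e' => match
  Position 1: all 'b' => match
  Position 2: all 'e' => match
  Position 3: all 'f' => match
  Position 4: ('i', 'd') => mismatch, stop
LCP = "ebef" (length 4)

4


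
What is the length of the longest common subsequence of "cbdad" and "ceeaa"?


LCS of "cbdad" and "ceeaa"
DP table:
           c    e    e    a    a
      0    0    0    0    0    0
  c   0    1    1    1    1    1
  b   0    1    1    1    1    1
  d   0    1    1    1    1    1
  a   0    1    1    1    2    2
  d   0    1    1    1    2    2
LCS length = dp[5][5] = 2

2


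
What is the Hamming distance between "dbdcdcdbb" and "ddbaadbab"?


Comparing "dbdcdcdbb" and "ddbaadbab" position by position:
  Position 0: 'd' vs 'd' => same
  Position 1: 'b' vs 'd' => differ
  Position 2: 'd' vs 'b' => differ
  Position 3: 'c' vs 'a' => differ
  Position 4: 'd' vs 'a' => differ
  Position 5: 'c' vs 'd' => differ
  Position 6: 'd' vs 'b' => differ
  Position 7: 'b' vs 'a' => differ
  Position 8: 'b' vs 'b' => same
Total differences (Hamming distance): 7

7


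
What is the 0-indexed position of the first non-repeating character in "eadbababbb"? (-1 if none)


Input: eadbababbb
Character frequencies:
  'a': 3
  'b': 5
  'd': 1
  'e': 1
Scanning left to right for freq == 1:
  Position 0 ('e'): unique! => answer = 0

0


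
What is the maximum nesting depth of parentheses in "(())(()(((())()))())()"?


Input: "(())(()(((())()))())()"
Tracking depth:
  Position 0 '(': depth becomes 1
  Position 1 '(': depth becomes 2
  Position 2 ')': depth becomes 1
  Position 3 ')': depth becomes 0
  Position 4 '(': depth becomes 1
  Position 5 '(': depth becomes 2
  Position 6 ')': depth becomes 1
  Position 7 '(': depth becomes 2
  Position 8 '(': depth becomes 3
  Position 9 '(': depth becomes 4
  Position 10 '(': depth becomes 5
  Position 11 ')': depth becomes 4
  Position 12 ')': depth becomes 3
  Position 13 '(': depth becomes 4
  Position 14 ')': depth becomes 3
  Position 15 ')': depth becomes 2
  Position 16 ')': depth becomes 1
  Position 17 '(': depth becomes 2
  Position 18 ')': depth becomes 1
  Position 19 ')': depth becomes 0
  Position 20 '(': depth becomes 1
  Position 21 ')': depth becomes 0
Maximum depth reached: 5

5


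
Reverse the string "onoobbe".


Input: onoobbe
Reading characters right to left:
  Position 6: 'e'
  Position 5: 'b'
  Position 4: 'b'
  Position 3: 'o'
  Position 2: 'o'
  Position 1: 'n'
  Position 0: 'o'
Reversed: ebboono

ebboono


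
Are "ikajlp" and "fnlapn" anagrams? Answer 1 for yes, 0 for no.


Strings: "ikajlp", "fnlapn"
Sorted first:  aijklp
Sorted second: aflnnp
Differ at position 1: 'i' vs 'f' => not anagrams

0


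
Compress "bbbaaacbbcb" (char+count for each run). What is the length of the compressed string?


Input: bbbaaacbbcb
Runs:
  'b' x 3 => "b3"
  'a' x 3 => "a3"
  'c' x 1 => "c1"
  'b' x 2 => "b2"
  'c' x 1 => "c1"
  'b' x 1 => "b1"
Compressed: "b3a3c1b2c1b1"
Compressed length: 12

12


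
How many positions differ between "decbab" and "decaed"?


Comparing "decbab" and "decaed" position by position:
  Position 0: 'd' vs 'd' => same
  Position 1: 'e' vs 'e' => same
  Position 2: 'c' vs 'c' => same
  Position 3: 'b' vs 'a' => DIFFER
  Position 4: 'a' vs 'e' => DIFFER
  Position 5: 'b' vs 'd' => DIFFER
Positions that differ: 3

3


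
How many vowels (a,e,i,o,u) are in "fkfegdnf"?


Input: fkfegdnf
Checking each character:
  'f' at position 0: consonant
  'k' at position 1: consonant
  'f' at position 2: consonant
  'e' at position 3: vowel (running total: 1)
  'g' at position 4: consonant
  'd' at position 5: consonant
  'n' at position 6: consonant
  'f' at position 7: consonant
Total vowels: 1

1


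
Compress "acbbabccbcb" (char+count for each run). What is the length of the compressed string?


Input: acbbabccbcb
Runs:
  'a' x 1 => "a1"
  'c' x 1 => "c1"
  'b' x 2 => "b2"
  'a' x 1 => "a1"
  'b' x 1 => "b1"
  'c' x 2 => "c2"
  'b' x 1 => "b1"
  'c' x 1 => "c1"
  'b' x 1 => "b1"
Compressed: "a1c1b2a1b1c2b1c1b1"
Compressed length: 18

18


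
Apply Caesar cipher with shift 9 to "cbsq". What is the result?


Caesar cipher: shift "cbsq" by 9
  'c' (pos 2) + 9 = pos 11 = 'l'
  'b' (pos 1) + 9 = pos 10 = 'k'
  's' (pos 18) + 9 = pos 1 = 'b'
  'q' (pos 16) + 9 = pos 25 = 'z'
Result: lkbz

lkbz


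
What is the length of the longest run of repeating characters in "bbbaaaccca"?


Input: "bbbaaaccca"
Scanning for longest run:
  Position 1 ('b'): continues run of 'b', length=2
  Position 2 ('b'): continues run of 'b', length=3
  Position 3 ('a'): new char, reset run to 1
  Position 4 ('a'): continues run of 'a', length=2
  Position 5 ('a'): continues run of 'a', length=3
  Position 6 ('c'): new char, reset run to 1
  Position 7 ('c'): continues run of 'c', length=2
  Position 8 ('c'): continues run of 'c', length=3
  Position 9 ('a'): new char, reset run to 1
Longest run: 'b' with length 3

3


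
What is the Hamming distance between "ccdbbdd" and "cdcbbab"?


Comparing "ccdbbdd" and "cdcbbab" position by position:
  Position 0: 'c' vs 'c' => same
  Position 1: 'c' vs 'd' => differ
  Position 2: 'd' vs 'c' => differ
  Position 3: 'b' vs 'b' => same
  Position 4: 'b' vs 'b' => same
  Position 5: 'd' vs 'a' => differ
  Position 6: 'd' vs 'b' => differ
Total differences (Hamming distance): 4

4


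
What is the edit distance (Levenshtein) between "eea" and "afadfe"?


Computing edit distance: "eea" -> "afadfe"
DP table:
           a    f    a    d    f    e
      0    1    2    3    4    5    6
  e   1    1    2    3    4    5    5
  e   2    2    2    3    4    5    5
  a   3    2    3    2    3    4    5
Edit distance = dp[3][6] = 5

5


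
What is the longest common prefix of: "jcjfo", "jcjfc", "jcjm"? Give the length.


Words: jcjfo, jcjfc, jcjm
  Position 0: all 'j' => match
  Position 1: all 'c' => match
  Position 2: all 'j' => match
  Position 3: ('f', 'f', 'm') => mismatch, stop
LCP = "jcj" (length 3)

3


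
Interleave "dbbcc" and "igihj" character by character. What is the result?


Interleaving "dbbcc" and "igihj":
  Position 0: 'd' from first, 'i' from second => "di"
  Position 1: 'b' from first, 'g' from second => "bg"
  Position 2: 'b' from first, 'i' from second => "bi"
  Position 3: 'c' from first, 'h' from second => "ch"
  Position 4: 'c' from first, 'j' from second => "cj"
Result: dibgbichcj

dibgbichcj


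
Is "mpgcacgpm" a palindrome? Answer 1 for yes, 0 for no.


Input: mpgcacgpm
Reversed: mpgcacgpm
  Compare pos 0 ('m') with pos 8 ('m'): match
  Compare pos 1 ('p') with pos 7 ('p'): match
  Compare pos 2 ('g') with pos 6 ('g'): match
  Compare pos 3 ('c') with pos 5 ('c'): match
Result: palindrome

1


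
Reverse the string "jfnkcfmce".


Input: jfnkcfmce
Reading characters right to left:
  Position 8: 'e'
  Position 7: 'c'
  Position 6: 'm'
  Position 5: 'f'
  Position 4: 'c'
  Position 3: 'k'
  Position 2: 'n'
  Position 1: 'f'
  Position 0: 'j'
Reversed: ecmfcknfj

ecmfcknfj


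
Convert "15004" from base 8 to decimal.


Input: "15004" in base 8
Positional expansion:
  Digit '1' (value 1) x 8^4 = 4096
  Digit '5' (value 5) x 8^3 = 2560
  Digit '0' (value 0) x 8^2 = 0
  Digit '0' (value 0) x 8^1 = 0
  Digit '4' (value 4) x 8^0 = 4
Sum = 6660

6660


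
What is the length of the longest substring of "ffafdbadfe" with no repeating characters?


Input: "ffafdbadfe"
Sliding window (track last position of each char):
  Position 0 ('f'): window [0,0] length 1 -- new best
  Position 1 ('f'): repeat (last at 0), move window start to 1
  Position 1 ('f'): window [1,1] length 1
  Position 2 ('a'): window [1,2] length 2 -- new best
  Position 3 ('f'): repeat (last at 1), move window start to 2
  Position 3 ('f'): window [2,3] length 2
  Position 4 ('d'): window [2,4] length 3 -- new best
  Position 5 ('b'): window [2,5] length 4 -- new best
  Position 6 ('a'): repeat (last at 2), move window start to 3
  Position 6 ('a'): window [3,6] length 4
  Position 7 ('d'): repeat (last at 4), move window start to 5
  Position 7 ('d'): window [5,7] length 3
  Position 8 ('f'): window [5,8] length 4
  Position 9 ('e'): window [5,9] length 5 -- new best
Longest substring with no repeats: "badfe" with length 5

5


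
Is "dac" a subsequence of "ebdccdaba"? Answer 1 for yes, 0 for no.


Check if "dac" is a subsequence of "ebdccdaba"
Greedy scan:
  Position 0 ('e'): no match needed
  Position 1 ('b'): no match needed
  Position 2 ('d'): matches sub[0] = 'd'
  Position 3 ('c'): no match needed
  Position 4 ('c'): no match needed
  Position 5 ('d'): no match needed
  Position 6 ('a'): matches sub[1] = 'a'
  Position 7 ('b'): no match needed
  Position 8 ('a'): no match needed
Only matched 2/3 characters => not a subsequence

0


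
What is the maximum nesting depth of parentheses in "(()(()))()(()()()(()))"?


Input: "(()(()))()(()()()(()))"
Tracking depth:
  Position 0 '(': depth becomes 1
  Position 1 '(': depth becomes 2
  Position 2 ')': depth becomes 1
  Position 3 '(': depth becomes 2
  Position 4 '(': depth becomes 3
  Position 5 ')': depth becomes 2
  Position 6 ')': depth becomes 1
  Position 7 ')': depth becomes 0
  Position 8 '(': depth becomes 1
  Position 9 ')': depth becomes 0
  Position 10 '(': depth becomes 1
  Position 11 '(': depth becomes 2
  Position 12 ')': depth becomes 1
  Position 13 '(': depth becomes 2
  Position 14 ')': depth becomes 1
  Position 15 '(': depth becomes 2
  Position 16 ')': depth becomes 1
  Position 17 '(': depth becomes 2
  Position 18 '(': depth becomes 3
  Position 19 ')': depth becomes 2
  Position 20 ')': depth becomes 1
  Position 21 ')': depth becomes 0
Maximum depth reached: 3

3


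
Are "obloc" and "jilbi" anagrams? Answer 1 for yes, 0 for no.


Strings: "obloc", "jilbi"
Sorted first:  bcloo
Sorted second: biijl
Differ at position 1: 'c' vs 'i' => not anagrams

0


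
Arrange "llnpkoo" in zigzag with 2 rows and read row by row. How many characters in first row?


Zigzag "llnpkoo" into 2 rows:
Placing characters:
  'l' => row 0
  'l' => row 1
  'n' => row 0
  'p' => row 1
  'k' => row 0
  'o' => row 1
  'o' => row 0
Rows:
  Row 0: "lnko"
  Row 1: "lpo"
First row length: 4

4


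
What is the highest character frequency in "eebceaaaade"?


Input: eebceaaaade
Character counts:
  'a': 4
  'b': 1
  'c': 1
  'd': 1
  'e': 4
Maximum frequency: 4

4


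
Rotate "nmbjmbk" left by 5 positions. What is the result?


Input: "nmbjmbk", rotate left by 5
First 5 characters: "nmbjm"
Remaining characters: "bk"
Concatenate remaining + first: "bk" + "nmbjm" = "bknmbjm"

bknmbjm


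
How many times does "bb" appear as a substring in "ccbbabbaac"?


Searching for "bb" in "ccbbabbaac"
Scanning each position:
  Position 0: "cc" => no
  Position 1: "cb" => no
  Position 2: "bb" => MATCH
  Position 3: "ba" => no
  Position 4: "ab" => no
  Position 5: "bb" => MATCH
  Position 6: "ba" => no
  Position 7: "aa" => no
  Position 8: "ac" => no
Total occurrences: 2

2


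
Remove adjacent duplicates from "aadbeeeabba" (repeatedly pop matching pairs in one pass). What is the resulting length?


Input: aadbeeeabba
Stack-based adjacent duplicate removal:
  Read 'a': push. Stack: a
  Read 'a': matches stack top 'a' => pop. Stack: (empty)
  Read 'd': push. Stack: d
  Read 'b': push. Stack: db
  Read 'e': push. Stack: dbe
  Read 'e': matches stack top 'e' => pop. Stack: db
  Read 'e': push. Stack: dbe
  Read 'a': push. Stack: dbea
  Read 'b': push. Stack: dbeab
  Read 'b': matches stack top 'b' => pop. Stack: dbea
  Read 'a': matches stack top 'a' => pop. Stack: dbe
Final stack: "dbe" (length 3)

3


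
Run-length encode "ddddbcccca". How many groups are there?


Input: ddddbcccca
Scanning for consecutive runs:
  Group 1: 'd' x 4 (positions 0-3)
  Group 2: 'b' x 1 (positions 4-4)
  Group 3: 'c' x 4 (positions 5-8)
  Group 4: 'a' x 1 (positions 9-9)
Total groups: 4

4


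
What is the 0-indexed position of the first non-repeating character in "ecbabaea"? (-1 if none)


Input: ecbabaea
Character frequencies:
  'a': 3
  'b': 2
  'c': 1
  'e': 2
Scanning left to right for freq == 1:
  Position 0 ('e'): freq=2, skip
  Position 1 ('c'): unique! => answer = 1

1


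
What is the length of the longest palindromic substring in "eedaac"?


Input: "eedaac"
Checking substrings for palindromes:
  [0:2] "ee" (len 2) => palindrome
  [3:5] "aa" (len 2) => palindrome
Longest palindromic substring: "ee" with length 2

2


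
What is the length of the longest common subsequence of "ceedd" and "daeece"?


LCS of "ceedd" and "daeece"
DP table:
           d    a    e    e    c    e
      0    0    0    0    0    0    0
  c   0    0    0    0    0    1    1
  e   0    0    0    1    1    1    2
  e   0    0    0    1    2    2    2
  d   0    1    1    1    2    2    2
  d   0    1    1    1    2    2    2
LCS length = dp[5][6] = 2

2


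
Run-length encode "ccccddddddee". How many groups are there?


Input: ccccddddddee
Scanning for consecutive runs:
  Group 1: 'c' x 4 (positions 0-3)
  Group 2: 'd' x 6 (positions 4-9)
  Group 3: 'e' x 2 (positions 10-11)
Total groups: 3

3


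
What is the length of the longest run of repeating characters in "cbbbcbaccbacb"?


Input: "cbbbcbaccbacb"
Scanning for longest run:
  Position 1 ('b'): new char, reset run to 1
  Position 2 ('b'): continues run of 'b', length=2
  Position 3 ('b'): continues run of 'b', length=3
  Position 4 ('c'): new char, reset run to 1
  Position 5 ('b'): new char, reset run to 1
  Position 6 ('a'): new char, reset run to 1
  Position 7 ('c'): new char, reset run to 1
  Position 8 ('c'): continues run of 'c', length=2
  Position 9 ('b'): new char, reset run to 1
  Position 10 ('a'): new char, reset run to 1
  Position 11 ('c'): new char, reset run to 1
  Position 12 ('b'): new char, reset run to 1
Longest run: 'b' with length 3

3


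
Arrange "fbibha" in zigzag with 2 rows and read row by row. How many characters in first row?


Zigzag "fbibha" into 2 rows:
Placing characters:
  'f' => row 0
  'b' => row 1
  'i' => row 0
  'b' => row 1
  'h' => row 0
  'a' => row 1
Rows:
  Row 0: "fih"
  Row 1: "bba"
First row length: 3

3


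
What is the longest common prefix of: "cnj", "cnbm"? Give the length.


Words: cnj, cnbm
  Position 0: all 'c' => match
  Position 1: all 'n' => match
  Position 2: ('j', 'b') => mismatch, stop
LCP = "cn" (length 2)

2


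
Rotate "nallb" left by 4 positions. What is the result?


Input: "nallb", rotate left by 4
First 4 characters: "nall"
Remaining characters: "b"
Concatenate remaining + first: "b" + "nall" = "bnall"

bnall


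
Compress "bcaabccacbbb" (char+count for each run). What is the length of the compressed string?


Input: bcaabccacbbb
Runs:
  'b' x 1 => "b1"
  'c' x 1 => "c1"
  'a' x 2 => "a2"
  'b' x 1 => "b1"
  'c' x 2 => "c2"
  'a' x 1 => "a1"
  'c' x 1 => "c1"
  'b' x 3 => "b3"
Compressed: "b1c1a2b1c2a1c1b3"
Compressed length: 16

16


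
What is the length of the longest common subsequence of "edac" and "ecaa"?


LCS of "edac" and "ecaa"
DP table:
           e    c    a    a
      0    0    0    0    0
  e   0    1    1    1    1
  d   0    1    1    1    1
  a   0    1    1    2    2
  c   0    1    2    2    2
LCS length = dp[4][4] = 2

2


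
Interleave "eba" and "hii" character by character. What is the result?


Interleaving "eba" and "hii":
  Position 0: 'e' from first, 'h' from second => "eh"
  Position 1: 'b' from first, 'i' from second => "bi"
  Position 2: 'a' from first, 'i' from second => "ai"
Result: ehbiai

ehbiai


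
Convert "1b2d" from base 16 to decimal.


Input: "1b2d" in base 16
Positional expansion:
  Digit '1' (value 1) x 16^3 = 4096
  Digit 'b' (value 11) x 16^2 = 2816
  Digit '2' (value 2) x 16^1 = 32
  Digit 'd' (value 13) x 16^0 = 13
Sum = 6957

6957


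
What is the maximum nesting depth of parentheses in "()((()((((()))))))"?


Input: "()((()((((()))))))"
Tracking depth:
  Position 0 '(': depth becomes 1
  Position 1 ')': depth becomes 0
  Position 2 '(': depth becomes 1
  Position 3 '(': depth becomes 2
  Position 4 '(': depth becomes 3
  Position 5 ')': depth becomes 2
  Position 6 '(': depth becomes 3
  Position 7 '(': depth becomes 4
  Position 8 '(': depth becomes 5
  Position 9 '(': depth becomes 6
  Position 10 '(': depth becomes 7
  Position 11 ')': depth becomes 6
  Position 12 ')': depth becomes 5
  Position 13 ')': depth becomes 4
  Position 14 ')': depth becomes 3
  Position 15 ')': depth becomes 2
  Position 16 ')': depth becomes 1
  Position 17 ')': depth becomes 0
Maximum depth reached: 7

7


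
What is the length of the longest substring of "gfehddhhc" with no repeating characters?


Input: "gfehddhhc"
Sliding window (track last position of each char):
  Position 0 ('g'): window [0,0] length 1 -- new best
  Position 1 ('f'): window [0,1] length 2 -- new best
  Position 2 ('e'): window [0,2] length 3 -- new best
  Position 3 ('h'): window [0,3] length 4 -- new best
  Position 4 ('d'): window [0,4] length 5 -- new best
  Position 5 ('d'): repeat (last at 4), move window start to 5
  Position 5 ('d'): window [5,5] length 1
  Position 6 ('h'): window [5,6] length 2
  Position 7 ('h'): repeat (last at 6), move window start to 7
  Position 7 ('h'): window [7,7] length 1
  Position 8 ('c'): window [7,8] length 2
Longest substring with no repeats: "gfehd" with length 5

5


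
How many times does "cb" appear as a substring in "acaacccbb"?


Searching for "cb" in "acaacccbb"
Scanning each position:
  Position 0: "ac" => no
  Position 1: "ca" => no
  Position 2: "aa" => no
  Position 3: "ac" => no
  Position 4: "cc" => no
  Position 5: "cc" => no
  Position 6: "cb" => MATCH
  Position 7: "bb" => no
Total occurrences: 1

1


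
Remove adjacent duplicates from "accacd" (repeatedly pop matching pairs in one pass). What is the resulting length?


Input: accacd
Stack-based adjacent duplicate removal:
  Read 'a': push. Stack: a
  Read 'c': push. Stack: ac
  Read 'c': matches stack top 'c' => pop. Stack: a
  Read 'a': matches stack top 'a' => pop. Stack: (empty)
  Read 'c': push. Stack: c
  Read 'd': push. Stack: cd
Final stack: "cd" (length 2)

2


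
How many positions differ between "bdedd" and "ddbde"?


Comparing "bdedd" and "ddbde" position by position:
  Position 0: 'b' vs 'd' => DIFFER
  Position 1: 'd' vs 'd' => same
  Position 2: 'e' vs 'b' => DIFFER
  Position 3: 'd' vs 'd' => same
  Position 4: 'd' vs 'e' => DIFFER
Positions that differ: 3

3


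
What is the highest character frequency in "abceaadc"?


Input: abceaadc
Character counts:
  'a': 3
  'b': 1
  'c': 2
  'd': 1
  'e': 1
Maximum frequency: 3

3


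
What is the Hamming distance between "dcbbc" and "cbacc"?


Comparing "dcbbc" and "cbacc" position by position:
  Position 0: 'd' vs 'c' => differ
  Position 1: 'c' vs 'b' => differ
  Position 2: 'b' vs 'a' => differ
  Position 3: 'b' vs 'c' => differ
  Position 4: 'c' vs 'c' => same
Total differences (Hamming distance): 4

4


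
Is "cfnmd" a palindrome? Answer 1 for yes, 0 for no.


Input: cfnmd
Reversed: dmnfc
  Compare pos 0 ('c') with pos 4 ('d'): MISMATCH
  Compare pos 1 ('f') with pos 3 ('m'): MISMATCH
Result: not a palindrome

0


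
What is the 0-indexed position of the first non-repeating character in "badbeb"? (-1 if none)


Input: badbeb
Character frequencies:
  'a': 1
  'b': 3
  'd': 1
  'e': 1
Scanning left to right for freq == 1:
  Position 0 ('b'): freq=3, skip
  Position 1 ('a'): unique! => answer = 1

1


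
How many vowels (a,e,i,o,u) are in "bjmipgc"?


Input: bjmipgc
Checking each character:
  'b' at position 0: consonant
  'j' at position 1: consonant
  'm' at position 2: consonant
  'i' at position 3: vowel (running total: 1)
  'p' at position 4: consonant
  'g' at position 5: consonant
  'c' at position 6: consonant
Total vowels: 1

1


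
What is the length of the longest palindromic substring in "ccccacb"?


Input: "ccccacb"
Checking substrings for palindromes:
  [0:4] "cccc" (len 4) => palindrome
  [0:3] "ccc" (len 3) => palindrome
  [1:4] "ccc" (len 3) => palindrome
  [3:6] "cac" (len 3) => palindrome
  [0:2] "cc" (len 2) => palindrome
  [1:3] "cc" (len 2) => palindrome
Longest palindromic substring: "cccc" with length 4

4


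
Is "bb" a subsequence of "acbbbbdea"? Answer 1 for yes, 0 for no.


Check if "bb" is a subsequence of "acbbbbdea"
Greedy scan:
  Position 0 ('a'): no match needed
  Position 1 ('c'): no match needed
  Position 2 ('b'): matches sub[0] = 'b'
  Position 3 ('b'): matches sub[1] = 'b'
  Position 4 ('b'): no match needed
  Position 5 ('b'): no match needed
  Position 6 ('d'): no match needed
  Position 7 ('e'): no match needed
  Position 8 ('a'): no match needed
All 2 characters matched => is a subsequence

1


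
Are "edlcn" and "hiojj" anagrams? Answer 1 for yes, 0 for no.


Strings: "edlcn", "hiojj"
Sorted first:  cdeln
Sorted second: hijjo
Differ at position 0: 'c' vs 'h' => not anagrams

0


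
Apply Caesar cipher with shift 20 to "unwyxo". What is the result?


Caesar cipher: shift "unwyxo" by 20
  'u' (pos 20) + 20 = pos 14 = 'o'
  'n' (pos 13) + 20 = pos 7 = 'h'
  'w' (pos 22) + 20 = pos 16 = 'q'
  'y' (pos 24) + 20 = pos 18 = 's'
  'x' (pos 23) + 20 = pos 17 = 'r'
  'o' (pos 14) + 20 = pos 8 = 'i'
Result: ohqsri

ohqsri


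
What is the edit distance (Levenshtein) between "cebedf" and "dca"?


Computing edit distance: "cebedf" -> "dca"
DP table:
           d    c    a
      0    1    2    3
  c   1    1    1    2
  e   2    2    2    2
  b   3    3    3    3
  e   4    4    4    4
  d   5    4    5    5
  f   6    5    5    6
Edit distance = dp[6][3] = 6

6


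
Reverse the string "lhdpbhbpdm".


Input: lhdpbhbpdm
Reading characters right to left:
  Position 9: 'm'
  Position 8: 'd'
  Position 7: 'p'
  Position 6: 'b'
  Position 5: 'h'
  Position 4: 'b'
  Position 3: 'p'
  Position 2: 'd'
  Position 1: 'h'
  Position 0: 'l'
Reversed: mdpbhbpdhl

mdpbhbpdhl
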